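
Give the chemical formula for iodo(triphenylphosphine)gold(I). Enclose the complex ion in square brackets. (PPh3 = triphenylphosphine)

[AuI(PPh3)]

Ligands: 1 iodo (I, -1), 1 triphenylphosphine (PPh3, neutral). Ligand charge sum = -1.
With Au in oxidation state +1, the complex ion is [Au...].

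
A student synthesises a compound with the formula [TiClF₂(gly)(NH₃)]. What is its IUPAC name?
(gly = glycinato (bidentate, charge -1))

amminechlorodifluoro(glycinato)titanium(IV)

There is no counter-ion, so the complex is neutral overall.
Ligand charges: 1×ammine (neutral), 2×fluoro (-1 each), 1×chloro (-1 each), 1×glycinato (-1 each); total -4. So Ti + (-4) = 0, giving Ti = +4.
Ligands are named alphabetically: ammine before chloro before fluoro before glycinato.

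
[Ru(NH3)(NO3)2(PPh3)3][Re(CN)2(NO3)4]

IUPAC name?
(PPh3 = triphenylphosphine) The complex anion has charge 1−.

amminedinitratotris(triphenylphosphine)ruthenium(III) dicyanotetranitratorhenate(V)

Both ions are complex: the cation is named first with the plain metal name, the anion second with the -ate form; each ion's ligands are alphabetised independently.
The complex anion is given as 1−; its ligand charges sum to -6, so Re = +5.
A 1:1 salt means the cation carries the equal and opposite charge, 1+.
Cation: ligand charges sum to -2; for the ion to be 1+, Ru = +3.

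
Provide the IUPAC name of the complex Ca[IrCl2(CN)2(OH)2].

The 1 calcium counter-ion carries a total charge of +2, so each complex ion is 2−.
Ligand charges: 2×chloro (-1 each), 2×hydroxo (-1 each), 2×cyano (-1 each); total -6. So Ir + (-6) = 2−, giving Ir = +4.
Ligands are named alphabetically: chloro before cyano before hydroxo.
The complex ion is anionic, so iridium takes the -ate form iridate(IV).

calcium dichlorodicyanodihydroxoiridate(IV)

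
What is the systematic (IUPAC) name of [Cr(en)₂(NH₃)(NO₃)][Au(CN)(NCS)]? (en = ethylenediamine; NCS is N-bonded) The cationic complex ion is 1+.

Both ions are complex: the cation is named first with the plain metal name, the anion second with the -ate form; each ion's ligands are alphabetised independently.
The complex cation is given as 1+; its ligand charges sum to -1, so Cr = +2.
A 1:1 salt means the anion carries the equal and opposite charge, 1−.
Anion: ligand charges sum to -2; for the ion to be 1−, Au = +1.

amminebis(ethylenediamine)nitratochromium(II) cyanoisothiocyanatoaurate(I)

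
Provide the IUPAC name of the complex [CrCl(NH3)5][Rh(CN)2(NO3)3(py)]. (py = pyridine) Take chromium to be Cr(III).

Both ions are complex: the cation is named first with the plain metal name, the anion second with the -ate form; each ion's ligands are alphabetised independently.
Cr is given as +3; the cation's ligand charges sum to -1, so the complex cation is 2+.
A 1:1 salt means the anion carries the equal and opposite charge, 2−.
Anion: ligand charges sum to -5; for the ion to be 2−, Rh = +3.

pentaamminechlorochromium(III) dicyanotrinitrato(pyridine)rhodate(III)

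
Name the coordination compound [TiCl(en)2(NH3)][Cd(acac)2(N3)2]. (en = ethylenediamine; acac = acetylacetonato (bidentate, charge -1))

Both ions are complex: the cation is named first with the plain metal name, the anion second with the -ate form; each ion's ligands are alphabetised independently.
Cadmium is always +2 in its complexes; the anion's ligand charges sum to -4, so the complex anion is 2−.
A 1:1 salt means the cation carries the equal and opposite charge, 2+.
Cation: ligand charges sum to -1; for the ion to be 2+, Ti = +3.

amminechlorobis(ethylenediamine)titanium(III) bis(acetylacetonato)diazidocadmate(II)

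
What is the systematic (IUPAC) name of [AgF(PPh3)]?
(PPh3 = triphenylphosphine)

There is no counter-ion, so the complex is neutral overall.
Ligand charges: 1×fluoro (-1 each), 1×triphenylphosphine (neutral); total -1. So Ag + (-1) = 0, giving Ag = +1.
Ligands are named alphabetically: fluoro before triphenylphosphine.

fluoro(triphenylphosphine)silver(I)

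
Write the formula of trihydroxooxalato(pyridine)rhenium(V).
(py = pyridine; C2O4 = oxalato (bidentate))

Ligands: 1 pyridine (py, neutral), 1 oxalato (C2O4, -2), 3 hydroxo (OH, -1). Ligand charge sum = -5.
With Re in oxidation state +5, the complex ion is [Re...].

[Re(C2O4)(OH)3(py)]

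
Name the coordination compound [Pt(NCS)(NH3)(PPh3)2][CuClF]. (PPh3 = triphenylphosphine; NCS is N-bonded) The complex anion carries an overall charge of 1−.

Both ions are complex: the cation is named first with the plain metal name, the anion second with the -ate form; each ion's ligands are alphabetised independently.
The complex anion is given as 1−; its ligand charges sum to -2, so Cu = +1.
A 1:1 salt means the cation carries the equal and opposite charge, 1+.
Cation: ligand charges sum to -1; for the ion to be 1+, Pt = +2.

ammineisothiocyanatobis(triphenylphosphine)platinum(II) chlorofluorocuprate(I)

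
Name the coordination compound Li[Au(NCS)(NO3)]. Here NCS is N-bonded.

The 1 lithium counter-ion carries a total charge of +1, so each complex ion is 1−.
Ligand charges: 1×nitrato (-1 each), 1×isothiocyanato (-1 each); total -2. So Au + (-2) = 1−, giving Au = +1.
Ligands are named alphabetically: isothiocyanato before nitrato.
The complex ion is anionic, so gold takes the -ate form aurate(I).

lithium isothiocyanatonitratoaurate(I)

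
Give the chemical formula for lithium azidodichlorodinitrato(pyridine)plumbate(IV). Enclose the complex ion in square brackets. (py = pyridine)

Ligands: 1 azido (N3, -1), 2 chloro (Cl, -1), 2 nitrato (NO3, -1), 1 pyridine (py, neutral). Ligand charge sum = -5.
Charge balance with lithium (+1) requires 1 complex ion per 1 lithium.

Li[PbCl2(N3)(NO3)2(py)]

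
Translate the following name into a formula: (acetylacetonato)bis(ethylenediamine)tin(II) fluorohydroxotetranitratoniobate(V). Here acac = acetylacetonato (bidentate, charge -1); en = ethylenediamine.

[Sn(acac)(en)2][NbF(NO3)4(OH)]

Cation [Sn…]: ligand charges -1, Sn(II) ⇒ ion charge 1+.
Anion [Nb…]: ligand charges -6, Nb(V) ⇒ ion charge 1−.
One 1+ cation balances one 1− anion.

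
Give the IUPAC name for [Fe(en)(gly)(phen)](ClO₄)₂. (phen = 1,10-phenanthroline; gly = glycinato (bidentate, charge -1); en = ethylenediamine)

(ethylenediamine)(glycinato)(1,10-phenanthroline)iron(III) perchlorate

The 2 perchlorate counter-ions carry a total charge of -2, so each complex ion is 2+.
Ligand charges: 1×1,10-phenanthroline (neutral), 1×glycinato (-1 each), 1×ethylenediamine (neutral); total -1. So Fe + (-1) = 2+, giving Fe = +3.
Ligands are named alphabetically: ethylenediamine before glycinato before phenanthroline.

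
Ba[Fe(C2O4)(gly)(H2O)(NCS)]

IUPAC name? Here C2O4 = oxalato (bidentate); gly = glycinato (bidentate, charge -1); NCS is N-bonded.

barium aqua(glycinato)isothiocyanatooxalatoferrate(II)

The 1 barium counter-ion carries a total charge of +2, so each complex ion is 2−.
Ligand charges: 1×oxalato (-2 each), 1×glycinato (-1 each), 1×aqua (neutral), 1×isothiocyanato (-1 each); total -4. So Fe + (-4) = 2−, giving Fe = +2.
The complex ion is anionic, so iron takes the -ate form ferrate(II).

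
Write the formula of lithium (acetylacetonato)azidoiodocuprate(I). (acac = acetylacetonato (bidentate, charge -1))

Li2[Cu(acac)I(N3)]

Ligands: 1 azido (N3, -1), 1 iodo (I, -1), 1 acetylacetonato (acac, -1). Ligand charge sum = -3.
With Cu in oxidation state +1, the complex ion is [Cu...]^2−.
Charge balance with lithium (+1) requires 1 complex ion per 2 lithium.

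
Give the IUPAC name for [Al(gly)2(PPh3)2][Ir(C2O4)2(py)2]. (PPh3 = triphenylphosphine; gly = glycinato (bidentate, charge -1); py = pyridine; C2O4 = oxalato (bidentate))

bis(glycinato)bis(triphenylphosphine)aluminium(III) dioxalatobis(pyridine)iridate(III)

Aluminium is always +3 in its complexes; the cation's ligand charges sum to -2, so the complex cation is 1+.
A 1:1 salt means the anion carries the equal and opposite charge, 1−.
Anion: ligand charges sum to -4; for the ion to be 1−, Ir = +3.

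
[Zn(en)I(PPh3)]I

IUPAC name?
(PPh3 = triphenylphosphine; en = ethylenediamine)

The 1 iodide counter-ion carries a total charge of -1, so each complex ion is 1+.
Ligand charges: 1×triphenylphosphine (neutral), 1×iodo (-1 each), 1×ethylenediamine (neutral); total -1. So Zn + (-1) = 1+, giving Zn = +2.
Ligands are named alphabetically: ethylenediamine before iodo before triphenylphosphine.

(ethylenediamine)iodo(triphenylphosphine)zinc(II) iodide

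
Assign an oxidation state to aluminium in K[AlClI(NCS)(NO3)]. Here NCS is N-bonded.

+3

1 potassium outside the brackets (+1 each) → the complex ion is 1−.
Ligand charges: 1×Cl = -1; 1×NO3 = -1; 1×I = -1; 1×NCS = -1; sum -4.
Al + (-4) = 1− ⇒ Al is +3.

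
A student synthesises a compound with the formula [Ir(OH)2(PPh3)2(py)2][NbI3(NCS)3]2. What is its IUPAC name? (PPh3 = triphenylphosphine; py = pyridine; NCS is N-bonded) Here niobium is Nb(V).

Both ions are complex: the cation is named first with the plain metal name, the anion second with the -ate form; each ion's ligands are alphabetised independently.
Nb is given as +5; the anion's ligand charges sum to -6, so the complex anion is 1−.
With 2 anions per cation, the cation must be 2×1 = 2+.
Cation: ligand charges sum to -2; for the ion to be 2+, Ir = +4.

dihydroxobis(pyridine)bis(triphenylphosphine)iridium(IV) triiodotriisothiocyanatoniobate(V)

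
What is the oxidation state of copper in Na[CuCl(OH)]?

1 sodium outside the brackets (+1 each) → the complex ion is 1−.
Ligand charges: 1×OH = -1; 1×Cl = -1; sum -2.
Cu + (-2) = 1− ⇒ Cu is +1.

+1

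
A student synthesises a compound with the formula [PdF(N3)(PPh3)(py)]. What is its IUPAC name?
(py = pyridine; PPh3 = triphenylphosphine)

There is no counter-ion, so the complex is neutral overall.
Ligand charges: 1×fluoro (-1 each), 1×azido (-1 each), 1×pyridine (neutral), 1×triphenylphosphine (neutral); total -2. So Pd + (-2) = 0, giving Pd = +2.
Ligands are named alphabetically: azido before fluoro before pyridine before triphenylphosphine.

azidofluoro(pyridine)(triphenylphosphine)palladium(II)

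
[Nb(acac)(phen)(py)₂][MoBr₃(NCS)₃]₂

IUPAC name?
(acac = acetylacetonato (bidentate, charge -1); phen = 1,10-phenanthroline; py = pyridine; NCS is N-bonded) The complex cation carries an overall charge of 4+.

(acetylacetonato)(1,10-phenanthroline)bis(pyridine)niobium(V) tribromotriisothiocyanatomolybdate(IV)

Both ions are complex: the cation is named first with the plain metal name, the anion second with the -ate form; each ion's ligands are alphabetised independently.
The complex cation is given as 4+; its ligand charges sum to -1, so Nb = +5.
With 2 anions per cation, each anion must be 4/2 = 2−.
Anion: ligand charges sum to -6; for the ion to be 2−, Mo = +4.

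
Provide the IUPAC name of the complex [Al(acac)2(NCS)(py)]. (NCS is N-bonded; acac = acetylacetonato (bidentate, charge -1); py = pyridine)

bis(acetylacetonato)isothiocyanato(pyridine)aluminium(III)

There is no counter-ion, so the complex is neutral overall.
Ligand charges: 1×isothiocyanato (-1 each), 2×acetylacetonato (-1 each), 1×pyridine (neutral); total -3. So Al + (-3) = 0, giving Al = +3.
Ligands are named alphabetically: acetylacetonato before isothiocyanato before pyridine.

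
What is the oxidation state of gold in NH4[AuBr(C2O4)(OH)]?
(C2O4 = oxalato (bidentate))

+3

1 ammonium outside the brackets (+1 each) → the complex ion is 1−.
Ligand charges: 1×C2O4 = -2; 1×Br = -1; 1×OH = -1; sum -4.
Au + (-4) = 1− ⇒ Au is +3.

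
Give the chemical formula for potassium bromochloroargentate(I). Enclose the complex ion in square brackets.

K[AgBrCl]

Ligands: 1 bromo (Br, -1), 1 chloro (Cl, -1). Ligand charge sum = -2.
Charge balance with potassium (+1) requires 1 complex ion per 1 potassium.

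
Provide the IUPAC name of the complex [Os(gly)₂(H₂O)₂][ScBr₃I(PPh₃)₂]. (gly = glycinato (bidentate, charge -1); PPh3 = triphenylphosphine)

diaquabis(glycinato)osmium(III) tribromoiodobis(triphenylphosphine)scandate(III)

Scandium is always +3 in its complexes; the anion's ligand charges sum to -4, so the complex anion is 1−.
A 1:1 salt means the cation carries the equal and opposite charge, 1+.
Cation: ligand charges sum to -2; for the ion to be 1+, Os = +3.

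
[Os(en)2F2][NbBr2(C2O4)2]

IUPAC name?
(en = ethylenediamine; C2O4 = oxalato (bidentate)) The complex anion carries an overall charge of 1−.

bis(ethylenediamine)difluoroosmium(III) dibromodioxalatoniobate(V)

Both ions are complex: the cation is named first with the plain metal name, the anion second with the -ate form; each ion's ligands are alphabetised independently.
The complex anion is given as 1−; its ligand charges sum to -6, so Nb = +5.
A 1:1 salt means the cation carries the equal and opposite charge, 1+.
Cation: ligand charges sum to -2; for the ion to be 1+, Os = +3.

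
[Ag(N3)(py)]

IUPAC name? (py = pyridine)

There is no counter-ion, so the complex is neutral overall.
Ligand charges: 1×azido (-1 each), 1×pyridine (neutral); total -1. So Ag + (-1) = 0, giving Ag = +1.
Ligands are named alphabetically: azido before pyridine.

azido(pyridine)silver(I)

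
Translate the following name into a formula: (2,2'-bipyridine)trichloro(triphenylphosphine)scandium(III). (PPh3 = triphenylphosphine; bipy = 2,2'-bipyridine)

[Sc(bipy)Cl3(PPh3)]

Ligands: 1 triphenylphosphine (PPh3, neutral), 3 chloro (Cl, -1), 1 2,2'-bipyridine (bipy, neutral). Ligand charge sum = -3.
With Sc in oxidation state +3, the complex ion is [Sc...].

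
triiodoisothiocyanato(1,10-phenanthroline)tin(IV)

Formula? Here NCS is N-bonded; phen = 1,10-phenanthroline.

Ligands: 1 isothiocyanato (NCS, -1), 3 iodo (I, -1), 1 1,10-phenanthroline (phen, neutral). Ligand charge sum = -4.
With Sn in oxidation state +4, the complex ion is [Sn...].

[SnI3(NCS)(phen)]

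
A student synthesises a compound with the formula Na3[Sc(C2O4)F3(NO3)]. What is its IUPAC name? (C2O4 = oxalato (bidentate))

sodium trifluoronitratooxalatoscandate(III)

The 3 sodium counter-ions carry a total charge of +3, so each complex ion is 3−.
Ligand charges: 1×nitrato (-1 each), 3×fluoro (-1 each), 1×oxalato (-2 each); total -6. So Sc + (-6) = 3−, giving Sc = +3.
The complex ion is anionic, so scandium takes the -ate form scandate(III).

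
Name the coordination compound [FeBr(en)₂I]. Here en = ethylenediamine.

bromobis(ethylenediamine)iodoiron(II)

There is no counter-ion, so the complex is neutral overall.
Ligand charges: 1×bromo (-1 each), 1×iodo (-1 each), 2×ethylenediamine (neutral); total -2. So Fe + (-2) = 0, giving Fe = +2.
Ligands are named alphabetically: bromo before ethylenediamine before iodo.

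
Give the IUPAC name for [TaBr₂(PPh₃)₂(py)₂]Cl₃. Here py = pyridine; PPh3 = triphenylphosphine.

dibromobis(pyridine)bis(triphenylphosphine)tantalum(V) chloride

The 3 chloride counter-ions carry a total charge of -3, so each complex ion is 3+.
Ligand charges: 2×pyridine (neutral), 2×triphenylphosphine (neutral), 2×bromo (-1 each); total -2. So Ta + (-2) = 3+, giving Ta = +5.
Ligands are named alphabetically: bromo before pyridine before triphenylphosphine.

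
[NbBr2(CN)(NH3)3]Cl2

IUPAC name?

The 2 chloride counter-ions carry a total charge of -2, so each complex ion is 2+.
Ligand charges: 2×bromo (-1 each), 1×cyano (-1 each), 3×ammine (neutral); total -3. So Nb + (-3) = 2+, giving Nb = +5.
Ligands are named alphabetically: ammine before bromo before cyano.

triamminedibromocyanoniobium(V) chloride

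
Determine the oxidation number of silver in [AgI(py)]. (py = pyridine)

No counter-ion: the bracketed complex is neutral.
Ligand charges: 1×I = -1; 1×py neutral; sum -1.
Ag + (-1) = 0 ⇒ Ag is +1.

+1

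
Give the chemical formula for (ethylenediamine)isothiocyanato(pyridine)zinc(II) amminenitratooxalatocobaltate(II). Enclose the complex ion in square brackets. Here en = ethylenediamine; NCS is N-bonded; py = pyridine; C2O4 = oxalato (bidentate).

[Zn(en)(NCS)(py)][Co(C2O4)(NH3)(NO3)]

Cation [Zn…]: ligand charges -1, Zn(II) ⇒ ion charge 1+.
Anion [Co…]: ligand charges -3, Co(II) ⇒ ion charge 1−.
One 1+ cation balances one 1− anion.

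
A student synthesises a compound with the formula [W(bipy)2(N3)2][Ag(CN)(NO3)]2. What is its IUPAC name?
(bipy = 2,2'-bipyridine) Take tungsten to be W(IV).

diazidobis(2,2'-bipyridine)tungsten(IV) cyanonitratoargentate(I)

Both ions are complex: the cation is named first with the plain metal name, the anion second with the -ate form; each ion's ligands are alphabetised independently.
W is given as +4; the cation's ligand charges sum to -2, so the complex cation is 2+.
With 2 anions per cation, each anion must be 2/2 = 1−.
Anion: ligand charges sum to -2; for the ion to be 1−, Ag = +1.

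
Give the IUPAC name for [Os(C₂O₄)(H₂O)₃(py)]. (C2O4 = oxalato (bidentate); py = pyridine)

triaquaoxalato(pyridine)osmium(II)

There is no counter-ion, so the complex is neutral overall.
Ligand charges: 3×aqua (neutral), 1×oxalato (-2 each), 1×pyridine (neutral); total -2. So Os + (-2) = 0, giving Os = +2.
Ligands are named alphabetically: aqua before oxalato before pyridine.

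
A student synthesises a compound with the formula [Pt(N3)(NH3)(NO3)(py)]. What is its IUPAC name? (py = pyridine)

ammineazidonitrato(pyridine)platinum(II)

There is no counter-ion, so the complex is neutral overall.
Ligand charges: 1×ammine (neutral), 1×nitrato (-1 each), 1×azido (-1 each), 1×pyridine (neutral); total -2. So Pt + (-2) = 0, giving Pt = +2.
Ligands are named alphabetically: ammine before azido before nitrato before pyridine.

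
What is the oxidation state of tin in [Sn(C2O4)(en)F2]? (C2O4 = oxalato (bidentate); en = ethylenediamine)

+4

No counter-ion: the bracketed complex is neutral.
Ligand charges: 1×C2O4 = -2; 1×en neutral; 2×F = -2; sum -4.
Sn + (-4) = 0 ⇒ Sn is +4.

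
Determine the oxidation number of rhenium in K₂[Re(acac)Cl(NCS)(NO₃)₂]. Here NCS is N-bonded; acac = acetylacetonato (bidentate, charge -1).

2 potassium outside the brackets (+1 each) → the complex ion is 2−.
Ligand charges: 2×NO3 = -2; 1×NCS = -1; 1×Cl = -1; 1×acac = -1; sum -5.
Re + (-5) = 2− ⇒ Re is +3.

+3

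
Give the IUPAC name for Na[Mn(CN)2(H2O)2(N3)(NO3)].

sodium diaquaazidodicyanonitratomanganate(III)

The 1 sodium counter-ion carries a total charge of +1, so each complex ion is 1−.
Ligand charges: 1×azido (-1 each), 1×nitrato (-1 each), 2×cyano (-1 each), 2×aqua (neutral); total -4. So Mn + (-4) = 1−, giving Mn = +3.
The complex ion is anionic, so manganese takes the -ate form manganate(III).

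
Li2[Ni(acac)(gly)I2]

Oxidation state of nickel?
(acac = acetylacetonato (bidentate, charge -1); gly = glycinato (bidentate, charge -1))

2 lithium outside the brackets (+1 each) → the complex ion is 2−.
Ligand charges: 1×acac = -1; 1×gly = -1; 2×I = -2; sum -4.
Ni + (-4) = 2− ⇒ Ni is +2.

+2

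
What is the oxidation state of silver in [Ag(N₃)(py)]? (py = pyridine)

No counter-ion: the bracketed complex is neutral.
Ligand charges: 1×N3 = -1; 1×py neutral; sum -1.
Ag + (-1) = 0 ⇒ Ag is +1.

+1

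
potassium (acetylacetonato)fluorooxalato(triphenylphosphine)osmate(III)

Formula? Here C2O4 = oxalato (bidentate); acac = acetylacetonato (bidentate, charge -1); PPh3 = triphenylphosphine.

Ligands: 1 oxalato (C2O4, -2), 1 fluoro (F, -1), 1 acetylacetonato (acac, -1), 1 triphenylphosphine (PPh3, neutral). Ligand charge sum = -4.
With Os in oxidation state +3, the complex ion is [Os...]^1−.
Charge balance with potassium (+1) requires 1 complex ion per 1 potassium.

K[Os(acac)(C2O4)F(PPh3)]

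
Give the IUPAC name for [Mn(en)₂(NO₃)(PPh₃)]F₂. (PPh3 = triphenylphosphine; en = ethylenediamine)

bis(ethylenediamine)nitrato(triphenylphosphine)manganese(III) fluoride

The 2 fluoride counter-ions carry a total charge of -2, so each complex ion is 2+.
Ligand charges: 1×triphenylphosphine (neutral), 1×nitrato (-1 each), 2×ethylenediamine (neutral); total -1. So Mn + (-1) = 2+, giving Mn = +3.
Ligands are named alphabetically: ethylenediamine before nitrato before triphenylphosphine.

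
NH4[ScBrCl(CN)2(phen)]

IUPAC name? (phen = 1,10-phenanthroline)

ammonium bromochlorodicyano(1,10-phenanthroline)scandate(III)

The 1 ammonium counter-ion carries a total charge of +1, so each complex ion is 1−.
Ligand charges: 1×1,10-phenanthroline (neutral), 1×chloro (-1 each), 1×bromo (-1 each), 2×cyano (-1 each); total -4. So Sc + (-4) = 1−, giving Sc = +3.
Ligands are named alphabetically: bromo before chloro before cyano before phenanthroline.
The complex ion is anionic, so scandium takes the -ate form scandate(III).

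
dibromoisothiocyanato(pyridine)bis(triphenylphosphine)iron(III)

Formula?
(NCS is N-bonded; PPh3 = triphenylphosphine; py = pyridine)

Ligands: 2 bromo (Br, -1), 1 isothiocyanato (NCS, -1), 2 triphenylphosphine (PPh3, neutral), 1 pyridine (py, neutral). Ligand charge sum = -3.
With Fe in oxidation state +3, the complex ion is [Fe...].

[FeBr2(NCS)(PPh3)2(py)]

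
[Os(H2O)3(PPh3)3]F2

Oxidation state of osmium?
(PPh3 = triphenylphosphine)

+2

2 fluoride outside the brackets (-1 each) → the complex ion is 2+.
Ligand charges: 3×PPh3 neutral; 3×H2O neutral; sum 0.
Os + (0) = 2+ ⇒ Os is +2.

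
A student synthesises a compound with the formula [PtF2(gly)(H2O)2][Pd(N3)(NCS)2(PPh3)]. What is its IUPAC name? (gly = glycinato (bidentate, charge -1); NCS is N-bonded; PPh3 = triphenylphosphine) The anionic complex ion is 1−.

Both ions are complex: the cation is named first with the plain metal name, the anion second with the -ate form; each ion's ligands are alphabetised independently.
The complex anion is given as 1−; its ligand charges sum to -3, so Pd = +2.
A 1:1 salt means the cation carries the equal and opposite charge, 1+.
Cation: ligand charges sum to -3; for the ion to be 1+, Pt = +4.

diaquadifluoro(glycinato)platinum(IV) azidodiisothiocyanato(triphenylphosphine)palladate(II)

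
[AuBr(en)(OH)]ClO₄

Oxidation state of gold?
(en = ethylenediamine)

1 perchlorate outside the brackets (-1 each) → the complex ion is 1+.
Ligand charges: 1×Br = -1; 1×en neutral; 1×OH = -1; sum -2.
Au + (-2) = 1+ ⇒ Au is +3.

+3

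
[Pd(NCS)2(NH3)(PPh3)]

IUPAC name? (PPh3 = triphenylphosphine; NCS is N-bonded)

There is no counter-ion, so the complex is neutral overall.
Ligand charges: 1×ammine (neutral), 1×triphenylphosphine (neutral), 2×isothiocyanato (-1 each); total -2. So Pd + (-2) = 0, giving Pd = +2.
Ligands are named alphabetically: ammine before isothiocyanato before triphenylphosphine.

amminediisothiocyanato(triphenylphosphine)palladium(II)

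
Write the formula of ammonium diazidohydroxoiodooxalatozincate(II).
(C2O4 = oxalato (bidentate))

Ligands: 1 oxalato (C2O4, -2), 1 iodo (I, -1), 2 azido (N3, -1), 1 hydroxo (OH, -1). Ligand charge sum = -6.
Charge balance with ammonium (+1) requires 1 complex ion per 4 ammonium.

(NH4)4[Zn(C2O4)I(N3)2(OH)]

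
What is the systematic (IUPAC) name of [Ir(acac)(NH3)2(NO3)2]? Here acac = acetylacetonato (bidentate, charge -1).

There is no counter-ion, so the complex is neutral overall.
Ligand charges: 2×ammine (neutral), 1×acetylacetonato (-1 each), 2×nitrato (-1 each); total -3. So Ir + (-3) = 0, giving Ir = +3.
Ligands are named alphabetically: acetylacetonato before ammine before nitrato.

(acetylacetonato)diamminedinitratoiridium(III)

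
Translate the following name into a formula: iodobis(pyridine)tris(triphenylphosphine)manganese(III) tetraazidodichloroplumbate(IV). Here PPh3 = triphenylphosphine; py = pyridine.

[MnI(PPh3)3(py)2][PbCl2(N3)4]

Cation [Mn…]: ligand charges -1, Mn(III) ⇒ ion charge 2+.
Anion [Pb…]: ligand charges -6, Pb(IV) ⇒ ion charge 2−.
One 2+ cation balances one 2− anion.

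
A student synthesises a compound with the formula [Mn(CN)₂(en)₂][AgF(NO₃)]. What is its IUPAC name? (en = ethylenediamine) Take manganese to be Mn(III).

Mn is given as +3; the cation's ligand charges sum to -2, so the complex cation is 1+.
A 1:1 salt means the anion carries the equal and opposite charge, 1−.
Anion: ligand charges sum to -2; for the ion to be 1−, Ag = +1.

dicyanobis(ethylenediamine)manganese(III) fluoronitratoargentate(I)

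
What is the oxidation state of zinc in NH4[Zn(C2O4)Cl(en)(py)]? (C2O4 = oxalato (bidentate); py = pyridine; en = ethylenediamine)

+2

1 ammonium outside the brackets (+1 each) → the complex ion is 1−.
Ligand charges: 1×C2O4 = -2; 1×Cl = -1; 1×py neutral; 1×en neutral; sum -3.
Zn + (-3) = 1− ⇒ Zn is +2.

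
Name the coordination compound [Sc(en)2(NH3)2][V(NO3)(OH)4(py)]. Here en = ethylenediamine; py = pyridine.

Both ions are complex: the cation is named first with the plain metal name, the anion second with the -ate form; each ion's ligands are alphabetised independently.
Scandium is always +3 in its complexes; the cation's ligand charges sum to 0, so the complex cation is 3+.
A 1:1 salt means the anion carries the equal and opposite charge, 3−.
Anion: ligand charges sum to -5; for the ion to be 3−, V = +2.

diamminebis(ethylenediamine)scandium(III) tetrahydroxonitrato(pyridine)vanadate(II)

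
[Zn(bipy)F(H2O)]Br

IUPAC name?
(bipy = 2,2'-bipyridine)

The 1 bromide counter-ion carries a total charge of -1, so each complex ion is 1+.
Ligand charges: 1×2,2'-bipyridine (neutral), 1×aqua (neutral), 1×fluoro (-1 each); total -1. So Zn + (-1) = 1+, giving Zn = +2.
Ligands are named alphabetically: aqua before bipyridine before fluoro.

aqua(2,2'-bipyridine)fluorozinc(II) bromide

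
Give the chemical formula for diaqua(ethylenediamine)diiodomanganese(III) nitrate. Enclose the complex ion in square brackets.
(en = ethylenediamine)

Ligands: 1 ethylenediamine (en, neutral), 2 aqua (H2O, neutral), 2 iodo (I, -1). Ligand charge sum = -2.
With Mn in oxidation state +3, the complex ion is [Mn...]^1+.
Charge balance with nitrate (-1) requires 1 complex ion per 1 nitrate.

[Mn(en)(H2O)2I2]NO3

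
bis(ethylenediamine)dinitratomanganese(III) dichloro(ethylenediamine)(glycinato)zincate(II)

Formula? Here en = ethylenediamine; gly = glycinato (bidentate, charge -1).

[Mn(en)2(NO3)2][ZnCl2(en)(gly)]

Cation [Mn…]: ligand charges -2, Mn(III) ⇒ ion charge 1+.
Anion [Zn…]: ligand charges -3, Zn(II) ⇒ ion charge 1−.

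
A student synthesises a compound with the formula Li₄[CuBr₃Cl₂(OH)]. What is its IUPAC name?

The 4 lithium counter-ions carry a total charge of +4, so each complex ion is 4−.
Ligand charges: 2×chloro (-1 each), 1×hydroxo (-1 each), 3×bromo (-1 each); total -6. So Cu + (-6) = 4−, giving Cu = +2.
Ligands are named alphabetically: bromo before chloro before hydroxo.
The complex ion is anionic, so copper takes the -ate form cuprate(II).

lithium tribromodichlorohydroxocuprate(II)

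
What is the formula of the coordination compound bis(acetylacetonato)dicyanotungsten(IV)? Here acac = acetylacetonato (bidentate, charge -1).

[W(acac)2(CN)2]

Ligands: 2 cyano (CN, -1), 2 acetylacetonato (acac, -1). Ligand charge sum = -4.
With W in oxidation state +4, the complex ion is [W...].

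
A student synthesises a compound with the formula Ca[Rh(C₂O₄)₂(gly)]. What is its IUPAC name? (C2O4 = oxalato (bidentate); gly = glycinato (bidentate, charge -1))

The 1 calcium counter-ion carries a total charge of +2, so each complex ion is 2−.
Ligand charges: 2×oxalato (-2 each), 1×glycinato (-1 each); total -5. So Rh + (-5) = 2−, giving Rh = +3.
Ligands are named alphabetically: glycinato before oxalato.
The complex ion is anionic, so rhodium takes the -ate form rhodate(III).

calcium (glycinato)dioxalatorhodate(III)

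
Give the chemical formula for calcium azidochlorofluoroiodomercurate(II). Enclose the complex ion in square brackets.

Ca[HgClFI(N3)]

Ligands: 1 chloro (Cl, -1), 1 fluoro (F, -1), 1 azido (N3, -1), 1 iodo (I, -1). Ligand charge sum = -4.
With Hg in oxidation state +2, the complex ion is [Hg...]^2−.
Charge balance with calcium (+2) requires 1 complex ion per 1 calcium.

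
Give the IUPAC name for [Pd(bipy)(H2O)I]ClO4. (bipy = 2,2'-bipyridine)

aqua(2,2'-bipyridine)iodopalladium(II) perchlorate

The 1 perchlorate counter-ion carries a total charge of -1, so each complex ion is 1+.
Ligand charges: 1×aqua (neutral), 1×2,2'-bipyridine (neutral), 1×iodo (-1 each); total -1. So Pd + (-1) = 1+, giving Pd = +2.
Ligands are named alphabetically: aqua before bipyridine before iodo.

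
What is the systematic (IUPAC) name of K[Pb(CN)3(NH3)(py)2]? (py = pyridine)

potassium amminetricyanobis(pyridine)plumbate(II)

The 1 potassium counter-ion carries a total charge of +1, so each complex ion is 1−.
Ligand charges: 2×pyridine (neutral), 3×cyano (-1 each), 1×ammine (neutral); total -3. So Pb + (-3) = 1−, giving Pb = +2.
The complex ion is anionic, so lead takes the -ate form plumbate(II).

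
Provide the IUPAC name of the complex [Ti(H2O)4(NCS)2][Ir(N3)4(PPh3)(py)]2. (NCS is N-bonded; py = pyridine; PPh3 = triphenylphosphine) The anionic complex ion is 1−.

Both ions are complex: the cation is named first with the plain metal name, the anion second with the -ate form; each ion's ligands are alphabetised independently.
The complex anion is given as 1−; its ligand charges sum to -4, so Ir = +3.
With 2 anions per cation, the cation must be 2×1 = 2+.
Cation: ligand charges sum to -2; for the ion to be 2+, Ti = +4.

tetraaquadiisothiocyanatotitanium(IV) tetraazido(pyridine)(triphenylphosphine)iridate(III)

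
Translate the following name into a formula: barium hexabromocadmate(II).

Ba2[CdBr6]

Ligands: 6 bromo (Br, -1). Ligand charge sum = -6.
With Cd in oxidation state +2, the complex ion is [Cd...]^4−.
Charge balance with barium (+2) requires 1 complex ion per 2 barium.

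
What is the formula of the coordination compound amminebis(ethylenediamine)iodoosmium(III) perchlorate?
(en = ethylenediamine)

[Os(en)2I(NH3)](ClO4)2

Ligands: 1 ammine (NH3, neutral), 2 ethylenediamine (en, neutral), 1 iodo (I, -1). Ligand charge sum = -1.
With Os in oxidation state +3, the complex ion is [Os...]^2+.
Charge balance with perchlorate (-1) requires 1 complex ion per 2 perchlorate.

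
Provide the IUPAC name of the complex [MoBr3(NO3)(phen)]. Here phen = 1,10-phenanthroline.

tribromonitrato(1,10-phenanthroline)molybdenum(IV)

There is no counter-ion, so the complex is neutral overall.
Ligand charges: 3×bromo (-1 each), 1×1,10-phenanthroline (neutral), 1×nitrato (-1 each); total -4. So Mo + (-4) = 0, giving Mo = +4.
Ligands are named alphabetically: bromo before nitrato before phenanthroline.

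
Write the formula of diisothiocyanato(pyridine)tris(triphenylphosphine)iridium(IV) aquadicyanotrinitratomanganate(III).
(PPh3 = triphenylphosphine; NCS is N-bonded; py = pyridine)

Cation [Ir…]: ligand charges -2, Ir(IV) ⇒ ion charge 2+.
Anion [Mn…]: ligand charges -5, Mn(III) ⇒ ion charge 2−.
One 2+ cation balances one 2− anion.

[Ir(NCS)2(PPh3)3(py)][Mn(CN)2(H2O)(NO3)3]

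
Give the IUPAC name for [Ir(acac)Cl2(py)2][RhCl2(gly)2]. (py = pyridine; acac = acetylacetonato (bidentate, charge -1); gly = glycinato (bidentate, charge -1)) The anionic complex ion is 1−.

Both ions are complex: the cation is named first with the plain metal name, the anion second with the -ate form; each ion's ligands are alphabetised independently.
The complex anion is given as 1−; its ligand charges sum to -4, so Rh = +3.
A 1:1 salt means the cation carries the equal and opposite charge, 1+.
Cation: ligand charges sum to -3; for the ion to be 1+, Ir = +4.

(acetylacetonato)dichlorobis(pyridine)iridium(IV) dichlorobis(glycinato)rhodate(III)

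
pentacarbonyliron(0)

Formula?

[Fe(CO)5]

Ligands: 5 carbonyl (CO, neutral). Ligand charge sum = 0.
With Fe in oxidation state 0, the complex ion is [Fe...].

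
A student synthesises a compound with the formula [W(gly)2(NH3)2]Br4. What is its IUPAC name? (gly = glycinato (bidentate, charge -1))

diamminebis(glycinato)tungsten(VI) bromide

The 4 bromide counter-ions carry a total charge of -4, so each complex ion is 4+.
Ligand charges: 2×ammine (neutral), 2×glycinato (-1 each); total -2. So W + (-2) = 4+, giving W = +6.
Ligands are named alphabetically: ammine before glycinato.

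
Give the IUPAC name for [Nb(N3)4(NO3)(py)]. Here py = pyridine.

There is no counter-ion, so the complex is neutral overall.
Ligand charges: 1×pyridine (neutral), 1×nitrato (-1 each), 4×azido (-1 each); total -5. So Nb + (-5) = 0, giving Nb = +5.
Ligands are named alphabetically: azido before nitrato before pyridine.

tetraazidonitrato(pyridine)niobium(V)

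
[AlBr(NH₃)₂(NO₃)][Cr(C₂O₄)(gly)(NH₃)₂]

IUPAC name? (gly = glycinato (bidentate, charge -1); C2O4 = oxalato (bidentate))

Both ions are complex: the cation is named first with the plain metal name, the anion second with the -ate form; each ion's ligands are alphabetised independently.
Aluminium is always +3 in its complexes; the cation's ligand charges sum to -2, so the complex cation is 1+.
A 1:1 salt means the anion carries the equal and opposite charge, 1−.
Anion: ligand charges sum to -3; for the ion to be 1−, Cr = +2.

diamminebromonitratoaluminium(III) diammine(glycinato)oxalatochromate(II)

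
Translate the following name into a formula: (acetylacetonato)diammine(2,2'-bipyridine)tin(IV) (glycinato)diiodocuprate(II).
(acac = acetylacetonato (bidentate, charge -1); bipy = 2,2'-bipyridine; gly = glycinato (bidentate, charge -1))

[Sn(acac)(bipy)(NH3)2][Cu(gly)I2]3

Cation [Sn…]: ligand charges -1, Sn(IV) ⇒ ion charge 3+.
Anion [Cu…]: ligand charges -3, Cu(II) ⇒ ion charge 1−.
One 3+ cation requires 3 of the 1− anion.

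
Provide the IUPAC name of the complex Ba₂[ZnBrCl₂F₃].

barium bromodichlorotrifluorozincate(II)

The 2 barium counter-ions carry a total charge of +4, so each complex ion is 4−.
Ligand charges: 3×fluoro (-1 each), 2×chloro (-1 each), 1×bromo (-1 each); total -6. So Zn + (-6) = 4−, giving Zn = +2.
Ligands are named alphabetically: bromo before chloro before fluoro.
The complex ion is anionic, so zinc takes the -ate form zincate(II).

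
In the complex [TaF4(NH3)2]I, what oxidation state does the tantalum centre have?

+5

1 iodide outside the brackets (-1 each) → the complex ion is 1+.
Ligand charges: 2×NH3 neutral; 4×F = -4; sum -4.
Ta + (-4) = 1+ ⇒ Ta is +5.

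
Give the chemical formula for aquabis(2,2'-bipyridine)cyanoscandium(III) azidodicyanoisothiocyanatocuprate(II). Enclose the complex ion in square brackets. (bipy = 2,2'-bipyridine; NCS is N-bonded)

Cation [Sc…]: ligand charges -1, Sc(III) ⇒ ion charge 2+.
Anion [Cu…]: ligand charges -4, Cu(II) ⇒ ion charge 2−.
One 2+ cation balances one 2− anion.

[Sc(bipy)2(CN)(H2O)][Cu(CN)2(N3)(NCS)]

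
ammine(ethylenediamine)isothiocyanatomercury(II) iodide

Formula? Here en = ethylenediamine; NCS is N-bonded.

Ligands: 1 ethylenediamine (en, neutral), 1 ammine (NH3, neutral), 1 isothiocyanato (NCS, -1). Ligand charge sum = -1.
With Hg in oxidation state +2, the complex ion is [Hg...]^1+.
Charge balance with iodide (-1) requires 1 complex ion per 1 iodide.

[Hg(en)(NCS)(NH3)]I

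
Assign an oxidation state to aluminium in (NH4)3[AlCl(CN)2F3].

+3

3 ammonium outside the brackets (+1 each) → the complex ion is 3−.
Ligand charges: 3×F = -3; 2×CN = -2; 1×Cl = -1; sum -6.
Al + (-6) = 3− ⇒ Al is +3.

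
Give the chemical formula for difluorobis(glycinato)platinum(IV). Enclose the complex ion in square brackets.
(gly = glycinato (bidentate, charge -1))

Ligands: 2 glycinato (gly, -1), 2 fluoro (F, -1). Ligand charge sum = -4.
With Pt in oxidation state +4, the complex ion is [Pt...].

[PtF2(gly)2]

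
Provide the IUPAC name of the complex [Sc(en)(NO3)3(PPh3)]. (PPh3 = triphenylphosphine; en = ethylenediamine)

(ethylenediamine)trinitrato(triphenylphosphine)scandium(III)

There is no counter-ion, so the complex is neutral overall.
Ligand charges: 1×triphenylphosphine (neutral), 3×nitrato (-1 each), 1×ethylenediamine (neutral); total -3. So Sc + (-3) = 0, giving Sc = +3.
Ligands are named alphabetically: ethylenediamine before nitrato before triphenylphosphine.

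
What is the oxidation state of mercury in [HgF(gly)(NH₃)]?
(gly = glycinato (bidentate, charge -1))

No counter-ion: the bracketed complex is neutral.
Ligand charges: 1×gly = -1; 1×F = -1; 1×NH3 neutral; sum -2.
Hg + (-2) = 0 ⇒ Hg is +2.

+2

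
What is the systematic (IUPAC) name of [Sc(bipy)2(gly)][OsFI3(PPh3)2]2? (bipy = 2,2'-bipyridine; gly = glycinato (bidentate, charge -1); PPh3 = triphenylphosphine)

bis(2,2'-bipyridine)(glycinato)scandium(III) fluorotriiodobis(triphenylphosphine)osmate(III)

Scandium is always +3 in its complexes; the cation's ligand charges sum to -1, so the complex cation is 2+.
With 2 anions per cation, each anion must be 2/2 = 1−.
Anion: ligand charges sum to -4; for the ion to be 1−, Os = +3.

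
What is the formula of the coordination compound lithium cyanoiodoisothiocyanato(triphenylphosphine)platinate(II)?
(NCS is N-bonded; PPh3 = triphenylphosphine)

Li[Pt(CN)I(NCS)(PPh3)]

Ligands: 1 cyano (CN, -1), 1 isothiocyanato (NCS, -1), 1 iodo (I, -1), 1 triphenylphosphine (PPh3, neutral). Ligand charge sum = -3.
Charge balance with lithium (+1) requires 1 complex ion per 1 lithium.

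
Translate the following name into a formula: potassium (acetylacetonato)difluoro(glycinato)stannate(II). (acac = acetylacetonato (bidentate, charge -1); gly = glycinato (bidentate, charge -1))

Ligands: 2 fluoro (F, -1), 1 acetylacetonato (acac, -1), 1 glycinato (gly, -1). Ligand charge sum = -4.
With Sn in oxidation state +2, the complex ion is [Sn...]^2−.
Charge balance with potassium (+1) requires 1 complex ion per 2 potassium.

K2[Sn(acac)F2(gly)]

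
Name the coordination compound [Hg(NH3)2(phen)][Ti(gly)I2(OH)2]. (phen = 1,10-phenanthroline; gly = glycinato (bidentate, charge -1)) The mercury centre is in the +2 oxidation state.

diammine(1,10-phenanthroline)mercury(II) (glycinato)dihydroxodiiodotitanate(III)

Hg is given as +2; the cation's ligand charges sum to 0, so the complex cation is 2+.
A 1:1 salt means the anion carries the equal and opposite charge, 2−.
Anion: ligand charges sum to -5; for the ion to be 2−, Ti = +3.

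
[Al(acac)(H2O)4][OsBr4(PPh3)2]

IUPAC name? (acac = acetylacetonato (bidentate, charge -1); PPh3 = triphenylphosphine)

Aluminium is always +3 in its complexes; the cation's ligand charges sum to -1, so the complex cation is 2+.
A 1:1 salt means the anion carries the equal and opposite charge, 2−.
Anion: ligand charges sum to -4; for the ion to be 2−, Os = +2.

(acetylacetonato)tetraaquaaluminium(III) tetrabromobis(triphenylphosphine)osmate(II)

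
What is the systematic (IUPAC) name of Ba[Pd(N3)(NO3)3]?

The 1 barium counter-ion carries a total charge of +2, so each complex ion is 2−.
Ligand charges: 3×nitrato (-1 each), 1×azido (-1 each); total -4. So Pd + (-4) = 2−, giving Pd = +2.
Ligands are named alphabetically: azido before nitrato.
The complex ion is anionic, so palladium takes the -ate form palladate(II).

barium azidotrinitratopalladate(II)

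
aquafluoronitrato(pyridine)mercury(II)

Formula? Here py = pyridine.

[HgF(H2O)(NO3)(py)]

Ligands: 1 aqua (H2O, neutral), 1 fluoro (F, -1), 1 pyridine (py, neutral), 1 nitrato (NO3, -1). Ligand charge sum = -2.
With Hg in oxidation state +2, the complex ion is [Hg...].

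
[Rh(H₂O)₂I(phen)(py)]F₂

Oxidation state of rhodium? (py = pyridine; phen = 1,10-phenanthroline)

+3

2 fluoride outside the brackets (-1 each) → the complex ion is 2+.
Ligand charges: 1×I = -1; 1×py neutral; 2×H2O neutral; 1×phen neutral; sum -1.
Rh + (-1) = 2+ ⇒ Rh is +3.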